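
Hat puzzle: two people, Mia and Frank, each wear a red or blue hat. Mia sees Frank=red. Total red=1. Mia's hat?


Total red = 1, Frank = red
Red accounted for: 1
Remaining for Mia: 0
Mia's hat is blue.

blue


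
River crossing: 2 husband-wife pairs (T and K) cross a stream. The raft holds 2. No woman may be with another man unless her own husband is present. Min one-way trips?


Label couples T and K.
1. WT+WK → (far: WT,WK; near: HT,HK)
2. WT ←   (far: WK; near: HT,HK,WT)
3. HT+HK → (far: HT,HK,WK; near: WT)
4. HT ←   (far: HK,WK; near: HT,WT)  — HT returns, since WT is alone on near bank
5. HT+WT → (far: all four; near: empty)
Every state respects the constraint.
Minimum trips = 5

5


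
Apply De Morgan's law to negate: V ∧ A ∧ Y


De Morgan's law: ¬(P ∧ Q ∧ R) ≡ ¬P ∨ ¬Q ∨ ¬R
¬(V ∧ A ∧ Y) = ¬V ∨ ¬A ∨ ¬Y

¬V ∨ ¬A ∨ ¬Y


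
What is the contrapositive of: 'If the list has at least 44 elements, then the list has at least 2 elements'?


Original: If the list has at least 44 elements, then the list has at least 2 elements
Contrapositive: If ¬Q, then ¬P
Negate Q: not (the list has at least 2 elements)
Negate P: not (the list has at least 44 elements)

If not (the list has at least 2 elements), then not (the list has at least 44 elements).


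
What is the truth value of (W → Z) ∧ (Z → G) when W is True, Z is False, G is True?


W = True, Z = False, G = True
Step 1: W → Z is false only when W=True and Z=False. Result: False
Step 2: Z → G is false only when Z=True and G=False. Result: True
Step 3: False ∧ True = False

False


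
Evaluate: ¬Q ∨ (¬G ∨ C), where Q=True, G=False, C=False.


Q = True, G = False, C = False
Expression: ¬Q ∨ (¬G ∨ C)
Step 1: ¬G = NOT False = True
Step 2: ¬G ∨ C = True OR False = True
Step 3: ¬Q = NOT True = False
Step 4: (False) ∨ (True) = False OR True = True

True


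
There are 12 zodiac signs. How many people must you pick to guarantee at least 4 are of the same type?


Pigeonhole: to guarantee k in one of n categories, need (k-1)×n + 1.
k = 4, n = 12
Minimum = (4-1) × 12 + 1 = 3 × 12 + 1

37


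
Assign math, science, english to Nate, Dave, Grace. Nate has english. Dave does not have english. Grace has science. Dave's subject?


From clues:
  Grace → science
  Nate → english
By elimination, Dave gets the remaining.

math


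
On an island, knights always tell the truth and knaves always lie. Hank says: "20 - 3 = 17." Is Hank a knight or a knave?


Statement: "20 - 3 = 17."
Actual: 20 - 3 = 17
Claimed: 17
Statement is TRUE → Hank tells the truth → Knight

Knight


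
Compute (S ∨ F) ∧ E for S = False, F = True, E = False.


S = False, F = True, E = False
Step 1: S ∨ F = False OR True = True
Step 2: True ∧ E = True AND False = False
OR is true when at least one operand is true; AND requires both.

False


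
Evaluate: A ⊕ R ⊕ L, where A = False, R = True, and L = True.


A = False, R = True, L = True
Step 1: A ⊕ R = False XOR True = True
Step 2: True ⊕ L = True XOR True = False
XOR is true when an odd number of operands are true.

False


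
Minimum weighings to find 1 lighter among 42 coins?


Each weighing has 3 outcomes (left heavy / balance / right heavy), so k weighings distinguish at most 3^k cases; splitting into three near-equal groups achieves this.
Need 3^k ≥ 42: 3^3 = 27 < 42 ≤ 3^4 = 81
k = ⌈log₃(42)⌉ = 4

4


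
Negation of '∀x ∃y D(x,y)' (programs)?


Original: ∀x ∃y D(x,y)
Rule: ¬∀→∃, ¬∃→∀, negate predicate.
Negation: ∃x ∀y ¬D(x,y)

∃x ∀y ¬D(x,y)


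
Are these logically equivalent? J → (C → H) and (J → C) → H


Expression 1: J → (C → H)
Expression 2: (J → C) → H
Truth table (J C H | Expr1 Expr2):
  T T T |   T     T
  T T F |   F     F
  T F T |   T     T
  T F F |   T     T
  F T T |   T     T
  F T F |   T     F   ← differ
  F F T |   T     T
  F F F |   T     F   ← differ
Counterexample: J=F, C=T, H=F gives Expr1 = T but Expr2 = F, so the expressions are NOT logically equivalent.

No


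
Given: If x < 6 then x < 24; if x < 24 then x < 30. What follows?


Hypothetical syllogism: P → Q, Q → R ⊢ P → R
Premise 1: x < 6 → x < 24
Premise 2: x < 24 → x < 30
Chain the implications: the middle term (x < 24) links the two.
Conclusion: If x < 6, then x < 30.

If x < 6, then x < 30.


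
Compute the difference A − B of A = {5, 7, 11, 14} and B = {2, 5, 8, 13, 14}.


A = {5, 7, 11, 14}
B = {2, 5, 8, 13, 14}
Operation: difference A − B
In A but not B: 7, 11

{7, 11}


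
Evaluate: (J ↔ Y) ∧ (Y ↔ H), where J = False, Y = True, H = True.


J = False, Y = True, H = True
Step 1: J ↔ Y is true when J and Y have the same value. Result: False
Step 2: Y ↔ H is true when Y and H have the same value. Result: True
Step 3: False ∧ True = False

False


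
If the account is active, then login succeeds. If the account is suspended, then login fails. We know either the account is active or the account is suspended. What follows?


Constructive dilemma: (P → Q) ∧ (R → S), P ∨ R ⊢ Q ∨ S
Premise 1: the account is active → login succeeds
Premise 2: the account is suspended → login fails
Premise 3: the account is active ∨ the account is suspended
Case 1: Assuming the account is active, then by Premise 1, login succeeds.
Case 2: Assuming the account is suspended, then by Premise 2, login fails.
Since one of the account is active or the account is suspended must hold, we get login succeeds or login fails.

Login succeeds or login fails.


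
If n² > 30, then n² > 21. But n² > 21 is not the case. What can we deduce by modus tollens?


Modus tollens: P → Q, ¬Q ⊢ ¬P
P: n² > 30
Q: n² > 21
We have P → Q and Q is false.
By modus tollens, P must be false.

It is not the case that n² > 30


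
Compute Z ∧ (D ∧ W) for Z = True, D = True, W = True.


Z = True, D = True, W = True
Step 1: D ∧ W = True AND True = True
Step 2: Z ∧ True = True AND True = True
AND is true only when ALL operands are true.

True


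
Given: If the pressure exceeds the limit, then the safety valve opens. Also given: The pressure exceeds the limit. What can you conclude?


Modus ponens: P → Q, P ⊢ Q
P: the pressure exceeds the limit
Q: the safety valve opens
We have P → Q and P is true.
By modus ponens, Q must be true.

The safety valve opens


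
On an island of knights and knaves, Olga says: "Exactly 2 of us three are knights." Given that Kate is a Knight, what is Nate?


Olga claims exactly 2 knights among Olga, Kate, Nate.
Given: Kate is a Knight.

Case 1: Olga is a Knight (tells truth)
  Then exactly 2 of the three are knights.
  Counting Olga, Kate: 2 knight(s) so far. Need 0 more → Nate = Knave.
Case 2: Olga is a Knave (lies)
  Then the count is NOT 2.
  If Nate = Knight, count = 2 = 2 → claim would be true, contradicts lie.
  If Nate = Knave, count = 1 ≠ 2 → lie confirmed ✓

Nate is a Knave.

Knave


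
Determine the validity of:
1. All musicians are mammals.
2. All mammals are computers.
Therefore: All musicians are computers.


Premise 1: All musicians are mammals.
Premise 2: All mammals are computers.
Conclusion: All musicians are computers.
Barbara syllogism (AAA-1): All A are B, All B are C → All A are C.
Middle term (mammals) distributed in premise 2.

Valid


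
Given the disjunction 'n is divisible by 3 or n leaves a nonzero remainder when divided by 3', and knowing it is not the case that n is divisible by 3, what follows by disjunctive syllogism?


Disjunctive syllogism: P ∨ Q, ¬P ⊢ Q
Disjunction: n is divisible by 3 ∨ n leaves a nonzero remainder when divided by 3
We know it is not the case that n is divisible by 3.
By disjunctive syllogism, the other disjunct must be true.

n leaves a nonzero remainder when divided by 3


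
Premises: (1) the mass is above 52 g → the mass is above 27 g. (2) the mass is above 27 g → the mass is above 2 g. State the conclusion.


Hypothetical syllogism: P → Q, Q → R ⊢ P → R
Premise 1: the mass is above 52 g → the mass is above 27 g
Premise 2: the mass is above 27 g → the mass is above 2 g
Chain the implications: the middle term (the mass is above 27 g) links the two.
Conclusion: If the mass is above 52 g, then the mass is above 2 g.

If the mass is above 52 g, then the mass is above 2 g.


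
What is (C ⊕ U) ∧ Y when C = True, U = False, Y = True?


C = True, U = False, Y = True
Step 1: C ⊕ U = True XOR False = True
Step 2: True ∧ Y = True AND True = True
XOR true when exactly one of C,U is true; then AND with Y.

True


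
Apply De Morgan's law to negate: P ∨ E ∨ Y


De Morgan's law: ¬(P ∨ Q ∨ R) ≡ ¬P ∧ ¬Q ∧ ¬R
¬(P ∨ E ∨ Y) = ¬P ∧ ¬E ∧ ¬Y

¬P ∧ ¬E ∧ ¬Y


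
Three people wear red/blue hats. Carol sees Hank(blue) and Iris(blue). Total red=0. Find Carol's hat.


Total red = 0, seen red = 0
Own red = 0 - 0 = 0
Carol's hat is blue.

blue


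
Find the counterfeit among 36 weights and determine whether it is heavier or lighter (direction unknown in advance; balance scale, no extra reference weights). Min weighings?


Let n = 36. 72 possibilities (n weights × lighter/heavier); each weighing has 3 outcomes.
Bound for k weighings: say the first weighing puts j weights on each pan. If it tips, the 2j weighed weights remain suspects (each with a known direction) and k-1 weighings give 3^(k-1) outcomes; 3^(k-1) is odd, so 2j ≤ 3^(k-1) - 1. If it balances, the n - 2j unweighed weights remain with direction unknown: 2(n - 2j) ≤ 3^(k-1) - 1 by the same parity argument. Adding, n ≤ (3^(k-1) - 1) + (3^(k-1) - 1)/2 = (3^k - 3)/2, and the classical three-group strategy achieves this (3 weights in 2 weighings, 12 in 3, 39 in 4, 120 in 5).
So we need the smallest k with (3^k - 3)/2 ≥ 36.
k = 3: (3^3 - 3)/2 = 12 < 36 ✗
k = 4: (3^4 - 3)/2 = 39 ≥ 36 ✓

4


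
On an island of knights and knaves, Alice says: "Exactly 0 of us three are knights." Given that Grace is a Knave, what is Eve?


Alice claims exactly 0 knights among Alice, Grace, Eve.
Given: Grace is a Knave.

Case 1: Alice is a Knight (tells truth)
  Then exactly 0 of the three are knights.
  Counting Alice, Grace: 1 knight(s) so far. Need -1 more → impossible.
Case 2: Alice is a Knave (lies)
  Then the count is NOT 0.
  If Eve = Knave, count = 0 = 0 → claim would be true, contradicts lie.
  If Eve = Knight, count = 1 ≠ 0 → lie confirmed ✓

Eve is a Knight.

Knight


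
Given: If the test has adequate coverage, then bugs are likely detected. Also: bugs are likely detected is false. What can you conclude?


Modus tollens: P → Q, ¬Q ⊢ ¬P
P: the test has adequate coverage
Q: bugs are likely detected
We have P → Q and Q is false.
By modus tollens, P must be false.

It is not the case that the test has adequate coverage


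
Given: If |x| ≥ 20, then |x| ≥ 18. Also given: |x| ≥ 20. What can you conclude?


Modus ponens: P → Q, P ⊢ Q
P: |x| ≥ 20
Q: |x| ≥ 18
We have P → Q and P is true.
By modus ponens, Q must be true.

|x| ≥ 18


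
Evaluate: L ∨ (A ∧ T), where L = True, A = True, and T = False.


L = True, A = True, T = False
Step 1: A ∧ T = True AND False = False
Step 2: L ∨ False = True OR False = True
AND evaluated first (higher precedence); then OR applied.

True


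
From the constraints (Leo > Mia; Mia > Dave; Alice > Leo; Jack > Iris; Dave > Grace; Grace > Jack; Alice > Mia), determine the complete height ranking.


Constraints: Leo > Mia; Mia > Dave; Alice > Leo; Jack > Iris; Dave > Grace; Grace > Jack; Alice > Mia
Method: at each step, the next-highest is the one remaining person who never appears on the smaller side of a constraint between remaining people.
  Step 1: remaining {Grace, Jack, Mia, Leo, Iris, Dave, Alice}; on the smaller side: {Grace, Jack, Mia, Leo, Iris, Dave} → Alice is next (Alice > Leo; Alice > Mia).
  Step 2: remaining {Grace, Jack, Mia, Leo, Iris, Dave}; on the smaller side: {Grace, Jack, Mia, Iris, Dave} → Leo is next (Leo > Mia).
  Step 3: remaining {Grace, Jack, Mia, Iris, Dave}; on the smaller side: {Grace, Jack, Iris, Dave} → Mia is next (Mia > Dave).
  Step 4: remaining {Grace, Jack, Iris, Dave}; on the smaller side: {Grace, Jack, Iris} → Dave is next (Dave > Grace).
  Step 5: remaining {Grace, Jack, Iris}; on the smaller side: {Jack, Iris} → Grace is next (Grace > Jack).
  Step 6: remaining {Jack, Iris}; on the smaller side: {Iris} → Jack is next (Jack > Iris).
  Step 7: only Iris remains → lowest.
Final ranking (highest to lowest):

Alice > Leo > Mia > Dave > Grace > Jack > Iris


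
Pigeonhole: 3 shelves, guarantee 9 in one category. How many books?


Pigeonhole: to guarantee k in one of n categories, need (k-1)×n + 1.
k = 9, n = 3
Minimum = (9-1) × 3 + 1 = 8 × 3 + 1

25


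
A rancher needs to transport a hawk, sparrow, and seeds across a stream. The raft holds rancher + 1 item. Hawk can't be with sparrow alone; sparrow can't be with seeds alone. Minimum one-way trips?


1. rancher+sparrow → 2. rancher ← 3. rancher+hawk → 4. rancher+sparrow ← 5. rancher+seeds → 6. rancher ← 7. rancher+sparrow →
Minimum trips = 7

7


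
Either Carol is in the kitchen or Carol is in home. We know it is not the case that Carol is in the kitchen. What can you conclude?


Disjunctive syllogism: P ∨ Q, ¬P ⊢ Q
Disjunction: Carol is in the kitchen ∨ Carol is in home
We know it is not the case that Carol is in the kitchen.
By disjunctive syllogism, the other disjunct must be true.

Carol is in home


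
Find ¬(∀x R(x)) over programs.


Original: ∀x R(x)
Rule: ¬∀→∃, ¬∃→∀, negate predicate.
Negation: ∃x ¬R(x)

∃x ¬R(x)


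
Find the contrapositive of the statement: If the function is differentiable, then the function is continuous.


Original: If the function is differentiable, then the function is continuous
Contrapositive: If ¬Q, then ¬P
Negate Q: not (the function is continuous)
Negate P: not (the function is differentiable)

If not (the function is continuous), then not (the function is differentiable).


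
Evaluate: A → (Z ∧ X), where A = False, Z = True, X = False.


A = False, Z = True, X = False
Step 1: Z ∧ X = True AND False = False
Step 2: A → (False): false only when A=True and consequent=False.
Result: True

True


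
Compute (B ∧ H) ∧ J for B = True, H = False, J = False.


B = True, H = False, J = False
Step 1: B ∧ H = True AND False = False
Step 2: False ∧ J = False AND False = False
AND is true only when ALL operands are true.

False


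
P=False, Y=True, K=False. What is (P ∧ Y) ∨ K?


P = False, Y = True, K = False
Expression: (P ∧ Y) ∨ K
Step 1: P ∧ Y = False AND True = False
Step 2: (False) ∨ K = False OR False = False

False


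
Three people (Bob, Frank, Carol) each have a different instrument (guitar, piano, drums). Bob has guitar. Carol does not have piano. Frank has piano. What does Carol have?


From clues:
  Frank → piano
  Bob → guitar
By elimination, Carol gets the remaining.

drums


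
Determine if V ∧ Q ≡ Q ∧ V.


Expression 1: V ∧ Q
Expression 2: Q ∧ V
Truth table (V Q | Expr1 Expr2):
  T T |   T     T
  T F |   F     F
  F T |   F     F
  F F |   F     F
All 4 rows agree, so the expressions are logically equivalent.

Yes


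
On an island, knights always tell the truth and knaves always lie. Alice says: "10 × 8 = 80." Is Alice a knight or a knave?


Statement: "10 × 8 = 80."
Actual: 10 × 8 = 80
Claimed: 80
Statement is TRUE → Alice tells the truth → Knight

Knight


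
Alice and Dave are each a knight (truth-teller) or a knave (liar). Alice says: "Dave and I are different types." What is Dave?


Alice says: "Dave and I are different types."
Case 1: Alice is a Knight (truth-teller)
  Statement is true → they ARE different → Dave is a Knave
Case 2: Alice is a Knave (liar)
  Statement is false → they are NOT different → Dave is a Knave
In both cases, Dave is a Knave.

Knave


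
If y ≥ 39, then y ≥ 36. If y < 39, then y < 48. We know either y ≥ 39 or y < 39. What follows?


Constructive dilemma: (P → Q) ∧ (R → S), P ∨ R ⊢ Q ∨ S
Premise 1: y ≥ 39 → y ≥ 36
Premise 2: y < 39 → y < 48
Premise 3: y ≥ 39 ∨ y < 39
Case 1: Assuming y ≥ 39, then by Premise 1, y ≥ 36.
Case 2: Assuming y < 39, then by Premise 2, y < 48.
Since one of y ≥ 39 or y < 39 must hold, we get y ≥ 36 or y < 48.

y ≥ 36 or y < 48.


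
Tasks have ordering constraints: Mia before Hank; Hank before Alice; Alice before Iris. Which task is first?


Constraints: Mia before Hank; Hank before Alice; Alice before Iris
The first task can have nothing scheduled before it, so it must never appear on the right of a 'before'.
Tasks appearing after some 'before': Hank, Alice, Iris.
The only task not in that list is Mia → it is first.

Mia


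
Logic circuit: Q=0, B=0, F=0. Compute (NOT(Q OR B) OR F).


Q OR B = 0
NOT(0) = 1
1 OR 0 = 1

1


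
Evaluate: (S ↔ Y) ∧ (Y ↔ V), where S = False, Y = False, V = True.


S = False, Y = False, V = True
Step 1: S ↔ Y is true when S and Y have the same value. Result: True
Step 2: Y ↔ V is true when Y and V have the same value. Result: False
Step 3: True ∧ False = False

False


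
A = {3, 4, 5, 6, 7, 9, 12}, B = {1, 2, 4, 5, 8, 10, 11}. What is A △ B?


A = {3, 4, 5, 6, 7, 9, 12}
B = {1, 2, 4, 5, 8, 10, 11}
Operation: symmetric difference
In A only: [3, 6, 7, 9, 12], in B only: [1, 2, 8, 10, 11]

{1, 2, 3, 6, 7, 8, 9, 10, 11, 12}


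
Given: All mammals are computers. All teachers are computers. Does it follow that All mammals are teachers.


Premise 1: All mammals are computers.
Premise 2: All teachers are computers.
Conclusion: All mammals are teachers.
Fallacy: undistributed middle. computers is predicate in both.
Counterexample: mammals and teachers could be disjoint subsets of computers.

Invalid


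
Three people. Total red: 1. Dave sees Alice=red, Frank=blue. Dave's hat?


Total red = 1, seen red = 1
Own red = 1 - 1 = 0
Dave's hat is blue.

blue


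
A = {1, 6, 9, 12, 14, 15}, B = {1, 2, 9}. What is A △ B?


A = {1, 6, 9, 12, 14, 15}
B = {1, 2, 9}
Operation: symmetric difference
In A only: [6, 12, 14, 15], in B only: [2]

{2, 6, 12, 14, 15}


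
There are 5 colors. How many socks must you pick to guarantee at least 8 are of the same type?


Pigeonhole: to guarantee k in one of n categories, need (k-1)×n + 1.
k = 8, n = 5
Minimum = (8-1) × 5 + 1 = 7 × 5 + 1

36


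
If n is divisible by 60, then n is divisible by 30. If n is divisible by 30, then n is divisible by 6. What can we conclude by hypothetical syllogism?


Hypothetical syllogism: P → Q, Q → R ⊢ P → R
Premise 1: n is divisible by 60 → n is divisible by 30
Premise 2: n is divisible by 30 → n is divisible by 6
Chain the implications: the middle term (n is divisible by 30) links the two.
Conclusion: If n is divisible by 60, then n is divisible by 6.

If n is divisible by 60, then n is divisible by 6.


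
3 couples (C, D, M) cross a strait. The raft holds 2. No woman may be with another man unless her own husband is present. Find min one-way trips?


Label couples C, D, M (H = husband, W = wife).
Counting alone: 6 people, the raft carries 2 and someone must bring it back, so each round trip nets at most +1 on the far side until the last crossing → at least 9 trips. The jealousy constraint makes 9 impossible; the shortest valid schedule has 11:
1. WC+WD →  (far: WC,WD; near: HC,HD,HM,WM)
2. WC ←       (far: WD; near: HC,HD,HM,WC,WM)
3. WC+WM →  (far: WC,WD,WM; near: HC,HD,HM)
4. WC ←       (far: WD,WM; near: HC,HD,HM,WC)
5. HD+HM →  (far: HD,WD,HM,WM; near: HC,WC)
6. HD+WD ←  (far: HM,WM; near: HC,WC,HD,WD)
7. HC+HD →  (far: HC,HD,HM,WM; near: WC,WD)
8. WM ←       (far: HC,HD,HM; near: WC,WD,WM)
9. WC+WD →  (far: HC,WC,HD,WD,HM; near: WM)
10. HM ←      (far: HC,WC,HD,WD; near: HM,WM)
11. HM+WM → (far: all six; near: empty)
In every state each wife is either with her husband or with no other man.
Minimum trips = 11

11


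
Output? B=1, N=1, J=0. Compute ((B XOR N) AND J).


B XOR N = 1^1 = 0
0 AND 0 = 0

0


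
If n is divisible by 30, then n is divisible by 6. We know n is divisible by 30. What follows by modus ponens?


Modus ponens: P → Q, P ⊢ Q
P: n is divisible by 30
Q: n is divisible by 6
We have P → Q and P is true.
By modus ponens, Q must be true.

n is divisible by 6


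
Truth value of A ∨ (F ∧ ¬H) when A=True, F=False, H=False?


A = True, F = False, H = False
Expression: A ∨ (F ∧ ¬H)
Step 1: ¬H = NOT False = True
Step 2: F ∧ ¬H = False AND True = False
Step 3: A ∨ (False) = True OR False = True

True


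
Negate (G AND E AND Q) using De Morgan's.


De Morgan's law: ¬(P ∧ Q ∧ R) ≡ ¬P ∨ ¬Q ∨ ¬R
¬(G ∧ E ∧ Q) = ¬G ∨ ¬E ∨ ¬Q

¬G ∨ ¬E ∨ ¬Q


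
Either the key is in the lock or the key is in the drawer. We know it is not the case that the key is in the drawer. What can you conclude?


Disjunctive syllogism: P ∨ Q, ¬P ⊢ Q
Disjunction: the key is in the lock ∨ the key is in the drawer
We know it is not the case that the key is in the drawer.
By disjunctive syllogism, the other disjunct must be true.

The key is in the lock


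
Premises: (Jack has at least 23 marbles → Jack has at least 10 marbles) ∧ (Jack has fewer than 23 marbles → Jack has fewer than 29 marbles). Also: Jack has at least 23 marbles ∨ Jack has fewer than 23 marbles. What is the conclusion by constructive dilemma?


Constructive dilemma: (P → Q) ∧ (R → S), P ∨ R ⊢ Q ∨ S
Premise 1: Jack has at least 23 marbles → Jack has at least 10 marbles
Premise 2: Jack has fewer than 23 marbles → Jack has fewer than 29 marbles
Premise 3: Jack has at least 23 marbles ∨ Jack has fewer than 23 marbles
Case 1: Assuming Jack has at least 23 marbles, then by Premise 1, Jack has at least 10 marbles.
Case 2: Assuming Jack has fewer than 23 marbles, then by Premise 2, Jack has fewer than 29 marbles.
Since one of Jack has at least 23 marbles or Jack has fewer than 23 marbles must hold, we get Jack has at least 10 marbles or Jack has fewer than 29 marbles.

Jack has at least 10 marbles or Jack has fewer than 29 marbles.


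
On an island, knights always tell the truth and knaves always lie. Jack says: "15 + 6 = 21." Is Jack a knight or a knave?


Statement: "15 + 6 = 21."
Actual: 15 + 6 = 21
Claimed: 21
Statement is TRUE → Jack tells the truth → Knight

Knight


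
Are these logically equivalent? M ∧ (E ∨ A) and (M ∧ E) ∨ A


Expression 1: M ∧ (E ∨ A)
Expression 2: (M ∧ E) ∨ A
Truth table (M E A | Expr1 Expr2):
  T T T |   T     T
  T T F |   T     T
  T F T |   T     T
  T F F |   F     F
  F T T |   F     T   ← differ
  F T F |   F     F
  F F T |   F     T   ← differ
  F F F |   F     F
Counterexample: M=F, E=T, A=T gives Expr1 = F but Expr2 = T, so the expressions are NOT logically equivalent.

No


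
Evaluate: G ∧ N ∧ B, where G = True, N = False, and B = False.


G = True, N = False, B = False
Step 1: G ∧ N = True AND False = False
Step 2: (False) ∧ B = (False) AND False = False
AND is true only when ALL operands are true.

False


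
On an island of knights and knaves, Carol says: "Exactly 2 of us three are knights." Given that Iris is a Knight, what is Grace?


Carol claims exactly 2 knights among Carol, Iris, Grace.
Given: Iris is a Knight.

Case 1: Carol is a Knight (tells truth)
  Then exactly 2 of the three are knights.
  Counting Carol, Iris: 2 knight(s) so far. Need 0 more → Grace = Knave.
Case 2: Carol is a Knave (lies)
  Then the count is NOT 2.
  If Grace = Knight, count = 2 = 2 → claim would be true, contradicts lie.
  If Grace = Knave, count = 1 ≠ 2 → lie confirmed ✓

Grace is a Knave.

Knave


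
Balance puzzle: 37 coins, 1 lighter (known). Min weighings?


Each weighing has 3 outcomes (left heavy / balance / right heavy), so k weighings distinguish at most 3^k cases; splitting into three near-equal groups achieves this.
Need 3^k ≥ 37: 3^3 = 27 < 37 ≤ 3^4 = 81
k = ⌈log₃(37)⌉ = 4

4


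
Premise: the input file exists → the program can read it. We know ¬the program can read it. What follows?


Modus tollens: P → Q, ¬Q ⊢ ¬P
P: the input file exists
Q: the program can read it
We have P → Q and Q is false.
By modus tollens, P must be false.

It is not the case that the input file exists


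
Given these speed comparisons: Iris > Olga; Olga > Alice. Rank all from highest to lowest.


Constraints: Iris > Olga; Olga > Alice
Method: at each step, the next-highest is the one remaining person who never appears on the smaller side of a constraint between remaining people.
  Step 1: remaining {Iris, Olga, Alice}; on the smaller side: {Olga, Alice} → Iris is next (Iris > Olga).
  Step 2: remaining {Olga, Alice}; on the smaller side: {Alice} → Olga is next (Olga > Alice).
  Step 3: only Alice remains → lowest.
Final ranking (highest to lowest):

Iris > Olga > Alice


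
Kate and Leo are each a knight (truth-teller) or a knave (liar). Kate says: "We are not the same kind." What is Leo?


Kate says: "We are not the same kind."
Case 1: Kate is a Knight (truth-teller)
  Statement is true → they ARE different → Leo is a Knave
Case 2: Kate is a Knave (liar)
  Statement is false → they are NOT different → Leo is a Knave
In both cases, Leo is a Knave.

Knave


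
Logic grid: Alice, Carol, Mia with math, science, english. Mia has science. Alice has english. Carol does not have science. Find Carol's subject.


From clues:
  Mia → science
  Alice → english
By elimination, Carol gets the remaining.

math


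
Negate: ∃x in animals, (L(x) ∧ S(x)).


Original: ∃x (L(x) ∧ S(x))
Rule: ¬∀→∃, ¬∃→∀, negate predicate.
Negation: ∀x (¬L(x) ∨ ¬S(x))

∀x (¬L(x) ∨ ¬S(x))


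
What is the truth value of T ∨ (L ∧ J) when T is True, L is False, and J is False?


T = True, L = False, J = False
Step 1: L ∧ J = False AND False = False
Step 2: T ∨ False = True OR False = True
AND evaluated first (higher precedence); then OR applied.

True


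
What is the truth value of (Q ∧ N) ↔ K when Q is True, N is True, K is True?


Q = True, N = True, K = True
Step 1: Q ∧ N = True AND True = True
Step 2: (True) ↔ K: true when both sides have same truth value.
Result: True ↔ True = True

True


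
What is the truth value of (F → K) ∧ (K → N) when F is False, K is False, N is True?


F = False, K = False, N = True
Step 1: F → K is false only when F=True and K=False. Result: True
Step 2: K → N is false only when K=True and N=False. Result: True
Step 3: True ∧ True = True

True


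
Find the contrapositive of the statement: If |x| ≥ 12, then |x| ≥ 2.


Original: If |x| ≥ 12, then |x| ≥ 2
Contrapositive: If ¬Q, then ¬P
Negate Q: not (|x| ≥ 2)
Negate P: not (|x| ≥ 12)

If not (|x| ≥ 2), then not (|x| ≥ 12).


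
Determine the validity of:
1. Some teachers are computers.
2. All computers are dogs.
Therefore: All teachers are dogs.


Premise 1: Some teachers are computers.
Premise 2: All computers are dogs.
Conclusion: All teachers are dogs.
Fallacy: illicit minor. The minor term (teachers) is distributed in the conclusion ('All teachers ...') but undistributed in its premise ('Some teachers are computers' doesn't cover all teachers).
Only 'Some teachers are dogs' follows, not 'All'.

Invalid


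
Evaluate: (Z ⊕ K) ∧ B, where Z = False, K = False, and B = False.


Z = False, K = False, B = False
Step 1: Z ⊕ K = False XOR False = False
Step 2: False ∧ B = False AND False = False
XOR true when exactly one of Z,K is true; then AND with B.

False


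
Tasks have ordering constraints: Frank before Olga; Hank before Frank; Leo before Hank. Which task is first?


Constraints: Frank before Olga; Hank before Frank; Leo before Hank
The first task can have nothing scheduled before it, so it must never appear on the right of a 'before'.
Tasks appearing after some 'before': Olga, Frank, Hank.
The only task not in that list is Leo → it is first.

Leo


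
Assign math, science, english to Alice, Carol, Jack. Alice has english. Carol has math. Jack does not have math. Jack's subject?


From clues:
  Alice → english
  Carol → math
By elimination, Jack gets the remaining.

science


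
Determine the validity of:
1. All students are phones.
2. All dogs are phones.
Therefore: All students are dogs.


Premise 1: All students are phones.
Premise 2: All dogs are phones.
Conclusion: All students are dogs.
Fallacy: undistributed middle. phones is predicate in both.
Counterexample: students and dogs could be disjoint subsets of phones.

Invalid


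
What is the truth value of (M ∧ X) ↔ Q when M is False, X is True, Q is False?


M = False, X = True, Q = False
Step 1: M ∧ X = False AND True = False
Step 2: (False) ↔ Q: true when both sides have same truth value.
Result: False ↔ False = True

True


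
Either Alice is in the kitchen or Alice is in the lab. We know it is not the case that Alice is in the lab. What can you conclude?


Disjunctive syllogism: P ∨ Q, ¬P ⊢ Q
Disjunction: Alice is in the kitchen ∨ Alice is in the lab
We know it is not the case that Alice is in the lab.
By disjunctive syllogism, the other disjunct must be true.

Alice is in the kitchen


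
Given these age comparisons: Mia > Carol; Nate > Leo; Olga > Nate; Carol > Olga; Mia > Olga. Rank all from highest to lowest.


Constraints: Mia > Carol; Nate > Leo; Olga > Nate; Carol > Olga; Mia > Olga
Method: at each step, the next-highest is the one remaining person who never appears on the smaller side of a constraint between remaining people.
  Step 1: remaining {Nate, Leo, Mia, Olga, Carol}; on the smaller side: {Nate, Leo, Olga, Carol} → Mia is next (Mia > Carol; Mia > Olga).
  Step 2: remaining {Nate, Leo, Olga, Carol}; on the smaller side: {Nate, Leo, Olga} → Carol is next (Carol > Olga).
  Step 3: remaining {Nate, Leo, Olga}; on the smaller side: {Nate, Leo} → Olga is next (Olga > Nate).
  Step 4: remaining {Nate, Leo}; on the smaller side: {Leo} → Nate is next (Nate > Leo).
  Step 5: only Leo remains → lowest.
Final ranking (highest to lowest):

Mia > Carol > Olga > Nate > Leo


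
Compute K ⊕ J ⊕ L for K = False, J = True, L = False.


K = False, J = True, L = False
Step 1: K ⊕ J = False XOR True = True
Step 2: True ⊕ L = True XOR False = True
XOR is true when an odd number of operands are true.

True


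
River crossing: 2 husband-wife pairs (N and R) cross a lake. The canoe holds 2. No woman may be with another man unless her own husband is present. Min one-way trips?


Label couples N and R.
1. WN+WR → (far: WN,WR; near: HN,HR)
2. WN ←   (far: WR; near: HN,HR,WN)
3. HN+HR → (far: HN,HR,WR; near: WN)
4. HN ←   (far: HR,WR; near: HN,WN)  — HN returns, since WN is alone on near bank
5. HN+WN → (far: all four; near: empty)
Every state respects the constraint.
Minimum trips = 5

5


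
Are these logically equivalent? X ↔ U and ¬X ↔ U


Expression 1: X ↔ U
Expression 2: ¬X ↔ U
Truth table (X U | Expr1 Expr2):
  T T |   T     F   ← differ
  T F |   F     T   ← differ
  F T |   F     T   ← differ
  F F |   T     F   ← differ
Counterexample: X=T, U=T gives Expr1 = T but Expr2 = F, so the expressions are NOT logically equivalent.

No


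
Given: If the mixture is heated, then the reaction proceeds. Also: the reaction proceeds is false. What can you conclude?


Modus tollens: P → Q, ¬Q ⊢ ¬P
P: the mixture is heated
Q: the reaction proceeds
We have P → Q and Q is false.
By modus tollens, P must be false.

It is not the case that the mixture is heated


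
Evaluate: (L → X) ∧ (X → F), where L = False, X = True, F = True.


L = False, X = True, F = True
Step 1: L → X is false only when L=True and X=False. Result: True
Step 2: X → F is false only when X=True and F=False. Result: True
Step 3: True ∧ True = True

True


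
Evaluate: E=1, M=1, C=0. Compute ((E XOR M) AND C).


E XOR M = 1^1 = 0
0 AND 0 = 0

0


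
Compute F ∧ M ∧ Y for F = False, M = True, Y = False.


F = False, M = True, Y = False
Step 1: F ∧ M = False AND True = False
Step 2: (False) ∧ Y = (False) AND False = False
AND is true only when ALL operands are true.

False


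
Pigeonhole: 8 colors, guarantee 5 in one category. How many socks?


Pigeonhole: to guarantee k in one of n categories, need (k-1)×n + 1.
k = 5, n = 8
Minimum = (5-1) × 8 + 1 = 4 × 8 + 1

33


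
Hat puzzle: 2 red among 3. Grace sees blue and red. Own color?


Total red = 2, seen red = 1
Own red = 2 - 1 = 1
Grace's hat is red.

red


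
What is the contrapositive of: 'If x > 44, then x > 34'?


Original: If x > 44, then x > 34
Contrapositive: If ¬Q, then ¬P
Negate Q: not (x > 34)
Negate P: not (x > 44)

If not (x > 34), then not (x > 44).


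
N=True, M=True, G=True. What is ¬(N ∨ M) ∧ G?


N = True, M = True, G = True
Expression: ¬(N ∨ M) ∧ G
Step 1: N ∨ M = True OR True = True
Step 2: ¬(N ∨ M) = NOT True = False
Step 3: (False) ∧ G = False AND True = False

False


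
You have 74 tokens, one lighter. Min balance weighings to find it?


Each weighing has 3 outcomes (left heavy / balance / right heavy), so k weighings distinguish at most 3^k cases; splitting into three near-equal groups achieves this.
Need 3^k ≥ 74: 3^3 = 27 < 74 ≤ 3^4 = 81
k = ⌈log₃(74)⌉ = 4

4


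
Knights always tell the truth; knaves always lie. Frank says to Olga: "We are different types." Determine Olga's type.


Frank says: "We are different types."
Case 1: Frank is a Knight (truth-teller)
  Statement is true → they ARE different → Olga is a Knave
Case 2: Frank is a Knave (liar)
  Statement is false → they are NOT different → Olga is a Knave
In both cases, Olga is a Knave.

Knave


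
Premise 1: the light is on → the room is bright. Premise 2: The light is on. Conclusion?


Modus ponens: P → Q, P ⊢ Q
P: the light is on
Q: the room is bright
We have P → Q and P is true.
By modus ponens, Q must be true.

The room is bright


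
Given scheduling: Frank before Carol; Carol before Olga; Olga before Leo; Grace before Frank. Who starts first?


Constraints: Frank before Carol; Carol before Olga; Olga before Leo; Grace before Frank
The first task can have nothing scheduled before it, so it must never appear on the right of a 'before'.
Tasks appearing after some 'before': Carol, Olga, Leo, Frank.
The only task not in that list is Grace → it is first.

Grace


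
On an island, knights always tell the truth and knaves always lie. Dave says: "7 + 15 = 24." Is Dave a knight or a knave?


Statement: "7 + 15 = 24."
Actual: 7 + 15 = 22
Claimed: 24
Statement is FALSE → Dave lies → Knave

Knave


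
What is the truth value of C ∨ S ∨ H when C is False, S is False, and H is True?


C = False, S = False, H = True
Step 1: C ∨ S = False OR False = False
Step 2: False ∨ H = False OR True = True
OR is true when at least one operand is true.

True


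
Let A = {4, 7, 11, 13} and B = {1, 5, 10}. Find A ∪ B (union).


A = {4, 7, 11, 13}
B = {1, 5, 10}
Operation: union
All elements combined: 1, 4, 5, 7, 10, 11, 13

{1, 4, 5, 7, 10, 11, 13}


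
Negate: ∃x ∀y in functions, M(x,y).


Original: ∃x ∀y M(x,y)
Rule: ¬∀→∃, ¬∃→∀, negate predicate.
Negation: ∀x ∃y ¬M(x,y)

∀x ∃y ¬M(x,y)


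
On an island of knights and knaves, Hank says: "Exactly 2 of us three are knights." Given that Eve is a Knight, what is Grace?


Hank claims exactly 2 knights among Hank, Eve, Grace.
Given: Eve is a Knight.

Case 1: Hank is a Knight (tells truth)
  Then exactly 2 of the three are knights.
  Counting Hank, Eve: 2 knight(s) so far. Need 0 more → Grace = Knave.
Case 2: Hank is a Knave (lies)
  Then the count is NOT 2.
  If Grace = Knight, count = 2 = 2 → claim would be true, contradicts lie.
  If Grace = Knave, count = 1 ≠ 2 → lie confirmed ✓

Grace is a Knave.

Knave


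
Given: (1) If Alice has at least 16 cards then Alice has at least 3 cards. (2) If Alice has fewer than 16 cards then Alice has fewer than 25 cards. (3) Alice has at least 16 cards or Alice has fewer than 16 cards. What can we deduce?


Constructive dilemma: (P → Q) ∧ (R → S), P ∨ R ⊢ Q ∨ S
Premise 1: Alice has at least 16 cards → Alice has at least 3 cards
Premise 2: Alice has fewer than 16 cards → Alice has fewer than 25 cards
Premise 3: Alice has at least 16 cards ∨ Alice has fewer than 16 cards
Case 1: Assuming Alice has at least 16 cards, then by Premise 1, Alice has at least 3 cards.
Case 2: Assuming Alice has fewer than 16 cards, then by Premise 2, Alice has fewer than 25 cards.
Since one of Alice has at least 16 cards or Alice has fewer than 16 cards must hold, we get Alice has at least 3 cards or Alice has fewer than 25 cards.

Alice has at least 3 cards or Alice has fewer than 25 cards.


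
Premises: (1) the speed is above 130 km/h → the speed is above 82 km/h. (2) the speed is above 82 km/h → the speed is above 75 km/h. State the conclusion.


Hypothetical syllogism: P → Q, Q → R ⊢ P → R
Premise 1: the speed is above 130 km/h → the speed is above 82 km/h
Premise 2: the speed is above 82 km/h → the speed is above 75 km/h
Chain the implications: the middle term (the speed is above 82 km/h) links the two.
Conclusion: If the speed is above 130 km/h, then the speed is above 75 km/h.

If the speed is above 130 km/h, then the speed is above 75 km/h.


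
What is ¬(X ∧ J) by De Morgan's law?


De Morgan's law: ¬(P ∧ Q) ≡ ¬P ∨ ¬Q
¬(X ∧ J) = ¬X ∨ ¬J

¬X ∨ ¬J


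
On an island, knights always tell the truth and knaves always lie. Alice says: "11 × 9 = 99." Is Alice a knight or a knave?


Statement: "11 × 9 = 99."
Actual: 11 × 9 = 99
Claimed: 99
Statement is TRUE → Alice tells the truth → Knight

Knight


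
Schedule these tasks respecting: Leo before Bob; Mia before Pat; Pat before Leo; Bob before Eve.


Constraints: Leo before Bob; Mia before Pat; Pat before Leo; Bob before Eve
Method: repeatedly schedule the remaining task that has no remaining task required before it.
  Step 1: remaining {Leo, Mia, Eve, Pat, Bob}; every task except Mia still has a predecessor pending → schedule Mia.
  Step 2: remaining {Leo, Eve, Pat, Bob}; every task except Pat still has a predecessor pending → schedule Pat.
  Step 3: remaining {Leo, Eve, Bob}; every task except Leo still has a predecessor pending → schedule Leo.
  Step 4: remaining {Eve, Bob}; every task except Bob still has a predecessor pending → schedule Bob.
  Step 5: only Eve remains → schedule Eve.
Resulting order:

Mia → Pat → Leo → Bob → Eve


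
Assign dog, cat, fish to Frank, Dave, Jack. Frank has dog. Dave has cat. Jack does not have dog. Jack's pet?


From clues:
  Frank → dog
  Dave → cat
By elimination, Jack gets the remaining.

fish


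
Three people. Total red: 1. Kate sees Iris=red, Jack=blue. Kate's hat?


Total red = 1, seen red = 1
Own red = 1 - 1 = 0
Kate's hat is blue.

blue


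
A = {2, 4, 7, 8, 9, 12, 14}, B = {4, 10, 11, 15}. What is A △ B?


A = {2, 4, 7, 8, 9, 12, 14}
B = {4, 10, 11, 15}
Operation: symmetric difference
In A only: [2, 7, 8, 9, 12, 14], in B only: [10, 11, 15]

{2, 7, 8, 9, 10, 11, 12, 14, 15}


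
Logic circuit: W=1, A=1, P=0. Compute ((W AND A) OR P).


W AND A = 1&1 = 1
1 OR 0 = 1

1


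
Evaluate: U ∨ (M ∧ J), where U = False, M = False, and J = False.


U = False, M = False, J = False
Step 1: M ∧ J = False AND False = False
Step 2: U ∨ False = False OR False = False
AND evaluated first (higher precedence); then OR applied.

False
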